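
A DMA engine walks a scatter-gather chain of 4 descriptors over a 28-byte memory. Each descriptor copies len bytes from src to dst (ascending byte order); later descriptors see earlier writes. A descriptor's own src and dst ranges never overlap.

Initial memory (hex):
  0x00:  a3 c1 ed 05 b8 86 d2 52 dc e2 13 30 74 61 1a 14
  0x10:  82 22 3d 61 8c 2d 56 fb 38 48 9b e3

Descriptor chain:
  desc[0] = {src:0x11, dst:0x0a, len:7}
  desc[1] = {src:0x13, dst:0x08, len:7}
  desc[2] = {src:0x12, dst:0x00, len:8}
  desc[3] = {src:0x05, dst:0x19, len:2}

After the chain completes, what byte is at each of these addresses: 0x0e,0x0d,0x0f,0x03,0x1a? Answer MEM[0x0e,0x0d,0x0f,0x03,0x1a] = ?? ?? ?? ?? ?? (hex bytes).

  after D0: wrote 7B at 0x0a = 223d618c2d56fb
  after D1: wrote 7B at 0x08 = 618c2d56fb3848
  after D2: wrote 8B at 0x00 = 3d618c2d56fb3848
  after D3: wrote 2B at 0x19 = fb38
query mem[0x0e]=0x48, mem[0x0d]=0x38, mem[0x0f]=0x56, mem[0x03]=0x2d, mem[0x1a]=0x38

MEM[0x0e,0x0d,0x0f,0x03,0x1a] = 48 38 56 2d 38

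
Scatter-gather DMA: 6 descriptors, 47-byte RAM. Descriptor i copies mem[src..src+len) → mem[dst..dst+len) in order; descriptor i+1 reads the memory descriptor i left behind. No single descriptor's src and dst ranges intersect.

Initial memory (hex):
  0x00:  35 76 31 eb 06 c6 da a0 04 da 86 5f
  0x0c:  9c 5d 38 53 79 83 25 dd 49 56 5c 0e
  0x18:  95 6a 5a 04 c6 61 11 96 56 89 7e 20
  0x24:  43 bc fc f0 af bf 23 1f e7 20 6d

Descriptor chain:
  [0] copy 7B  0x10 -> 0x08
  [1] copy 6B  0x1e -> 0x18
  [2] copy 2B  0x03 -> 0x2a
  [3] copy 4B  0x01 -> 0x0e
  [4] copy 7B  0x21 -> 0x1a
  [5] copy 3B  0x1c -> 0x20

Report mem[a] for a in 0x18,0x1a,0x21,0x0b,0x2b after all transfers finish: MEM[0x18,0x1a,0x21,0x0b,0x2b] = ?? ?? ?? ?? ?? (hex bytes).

MEM[0x18,0x1a,0x21,0x0b,0x2b] = 11 89 43 dd 06

[0] 0x10->0x08 len=7 : 79 83 25 dd 49 56 5c
[1] 0x1e->0x18 len=6 : 11 96 56 89 7e 20
[2] 0x03->0x2a len=2 : eb 06
[3] 0x01->0x0e len=4 : 76 31 eb 06
[4] 0x21->0x1a len=7 : 89 7e 20 43 bc fc f0
[5] 0x1c->0x20 len=3 : 20 43 bc
query mem[0x18]=0x11, mem[0x1a]=0x89, mem[0x21]=0x43, mem[0x0b]=0xdd, mem[0x2b]=0x06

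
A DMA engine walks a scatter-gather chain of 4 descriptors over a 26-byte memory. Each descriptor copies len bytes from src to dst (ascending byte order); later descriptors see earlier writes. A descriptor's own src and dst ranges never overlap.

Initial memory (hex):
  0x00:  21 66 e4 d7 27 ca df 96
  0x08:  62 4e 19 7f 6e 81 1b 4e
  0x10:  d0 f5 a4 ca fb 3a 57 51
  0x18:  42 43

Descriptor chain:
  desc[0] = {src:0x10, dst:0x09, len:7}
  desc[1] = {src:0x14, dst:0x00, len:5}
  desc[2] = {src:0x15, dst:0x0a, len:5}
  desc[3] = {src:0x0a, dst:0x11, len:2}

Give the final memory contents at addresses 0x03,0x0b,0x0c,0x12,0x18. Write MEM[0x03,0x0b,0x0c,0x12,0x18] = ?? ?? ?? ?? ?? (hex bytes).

#0 dst[0x09+7] := {0xd0,0xf5,0xa4,0xca,0xfb,0x3a,0x57}
#1 dst[0x00+5] := {0xfb,0x3a,0x57,0x51,0x42}
#2 dst[0x0a+5] := {0x3a,0x57,0x51,0x42,0x43}
#3 dst[0x11+2] := {0x3a,0x57}
query mem[0x03]=0x51, mem[0x0b]=0x57, mem[0x0c]=0x51, mem[0x12]=0x57, mem[0x18]=0x42

MEM[0x03,0x0b,0x0c,0x12,0x18] = 51 57 51 57 42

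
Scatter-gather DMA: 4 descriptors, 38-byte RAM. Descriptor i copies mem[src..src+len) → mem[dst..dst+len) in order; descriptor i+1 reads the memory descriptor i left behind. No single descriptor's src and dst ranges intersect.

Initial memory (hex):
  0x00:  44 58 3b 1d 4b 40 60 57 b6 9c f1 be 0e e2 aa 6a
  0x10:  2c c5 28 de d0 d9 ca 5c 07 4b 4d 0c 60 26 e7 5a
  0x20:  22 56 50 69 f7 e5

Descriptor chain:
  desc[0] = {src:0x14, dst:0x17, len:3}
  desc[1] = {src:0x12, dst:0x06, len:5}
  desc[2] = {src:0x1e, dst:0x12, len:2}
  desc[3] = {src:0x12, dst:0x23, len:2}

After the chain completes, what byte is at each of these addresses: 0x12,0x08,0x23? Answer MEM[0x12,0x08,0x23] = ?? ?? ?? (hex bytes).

[0] 0x14->0x17 len=3 : d0 d9 ca
[1] 0x12->0x06 len=5 : 28 de d0 d9 ca
[2] 0x1e->0x12 len=2 : e7 5a
[3] 0x12->0x23 len=2 : e7 5a
query mem[0x12]=0xe7, mem[0x08]=0xd0, mem[0x23]=0xe7

MEM[0x12,0x08,0x23] = e7 d0 e7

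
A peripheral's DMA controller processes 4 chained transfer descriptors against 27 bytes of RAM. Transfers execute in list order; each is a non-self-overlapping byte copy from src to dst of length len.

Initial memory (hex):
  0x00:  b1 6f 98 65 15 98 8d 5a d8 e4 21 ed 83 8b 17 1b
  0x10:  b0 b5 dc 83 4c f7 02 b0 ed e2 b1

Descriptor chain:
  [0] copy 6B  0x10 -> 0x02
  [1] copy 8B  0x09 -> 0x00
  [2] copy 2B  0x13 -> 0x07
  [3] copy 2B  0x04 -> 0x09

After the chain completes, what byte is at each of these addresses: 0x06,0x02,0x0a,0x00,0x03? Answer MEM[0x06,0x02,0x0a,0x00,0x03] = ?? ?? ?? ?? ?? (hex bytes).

MEM[0x06,0x02,0x0a,0x00,0x03] = 1b ed 17 e4 83

[0] 0x10->0x02 len=6 : b0 b5 dc 83 4c f7
[1] 0x09->0x00 len=8 : e4 21 ed 83 8b 17 1b b0
[2] 0x13->0x07 len=2 : 83 4c
[3] 0x04->0x09 len=2 : 8b 17
query mem[0x06]=0x1b, mem[0x02]=0xed, mem[0x0a]=0x17, mem[0x00]=0xe4, mem[0x03]=0x83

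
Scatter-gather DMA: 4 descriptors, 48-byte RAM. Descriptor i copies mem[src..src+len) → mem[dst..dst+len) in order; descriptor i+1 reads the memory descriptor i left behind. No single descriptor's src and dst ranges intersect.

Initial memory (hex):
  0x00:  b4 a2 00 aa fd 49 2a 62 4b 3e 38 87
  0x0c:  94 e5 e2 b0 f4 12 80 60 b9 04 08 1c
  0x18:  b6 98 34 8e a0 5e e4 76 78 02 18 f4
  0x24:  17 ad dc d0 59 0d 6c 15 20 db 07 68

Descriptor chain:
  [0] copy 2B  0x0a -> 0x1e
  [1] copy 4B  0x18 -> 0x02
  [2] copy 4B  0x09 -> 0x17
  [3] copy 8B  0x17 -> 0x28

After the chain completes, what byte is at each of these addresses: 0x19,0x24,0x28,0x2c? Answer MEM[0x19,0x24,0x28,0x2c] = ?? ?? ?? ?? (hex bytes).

  after D0: wrote 2B at 0x1e = 3887
  after D1: wrote 4B at 0x02 = b698348e
  after D2: wrote 4B at 0x17 = 3e388794
  after D3: wrote 8B at 0x28 = 3e3887948ea05e38
query mem[0x19]=0x87, mem[0x24]=0x17, mem[0x28]=0x3e, mem[0x2c]=0x8e

MEM[0x19,0x24,0x28,0x2c] = 87 17 3e 8e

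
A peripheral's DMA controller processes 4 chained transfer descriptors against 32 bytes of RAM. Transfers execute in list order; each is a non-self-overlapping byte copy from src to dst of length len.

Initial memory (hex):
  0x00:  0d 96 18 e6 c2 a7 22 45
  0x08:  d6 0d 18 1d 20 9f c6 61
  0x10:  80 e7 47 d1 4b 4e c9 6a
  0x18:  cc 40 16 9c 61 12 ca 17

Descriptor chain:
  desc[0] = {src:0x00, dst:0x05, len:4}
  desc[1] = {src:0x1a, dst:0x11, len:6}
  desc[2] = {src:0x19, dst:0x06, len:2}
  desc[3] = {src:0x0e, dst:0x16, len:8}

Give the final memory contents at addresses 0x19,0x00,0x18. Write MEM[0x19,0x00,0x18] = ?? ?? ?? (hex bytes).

  after D0: wrote 4B at 0x05 = 0d9618e6
  after D1: wrote 6B at 0x11 = 169c6112ca17
  after D2: wrote 2B at 0x06 = 4016
  after D3: wrote 8B at 0x16 = c66180169c6112ca
query mem[0x19]=0x16, mem[0x00]=0x0d, mem[0x18]=0x80

MEM[0x19,0x00,0x18] = 16 0d 80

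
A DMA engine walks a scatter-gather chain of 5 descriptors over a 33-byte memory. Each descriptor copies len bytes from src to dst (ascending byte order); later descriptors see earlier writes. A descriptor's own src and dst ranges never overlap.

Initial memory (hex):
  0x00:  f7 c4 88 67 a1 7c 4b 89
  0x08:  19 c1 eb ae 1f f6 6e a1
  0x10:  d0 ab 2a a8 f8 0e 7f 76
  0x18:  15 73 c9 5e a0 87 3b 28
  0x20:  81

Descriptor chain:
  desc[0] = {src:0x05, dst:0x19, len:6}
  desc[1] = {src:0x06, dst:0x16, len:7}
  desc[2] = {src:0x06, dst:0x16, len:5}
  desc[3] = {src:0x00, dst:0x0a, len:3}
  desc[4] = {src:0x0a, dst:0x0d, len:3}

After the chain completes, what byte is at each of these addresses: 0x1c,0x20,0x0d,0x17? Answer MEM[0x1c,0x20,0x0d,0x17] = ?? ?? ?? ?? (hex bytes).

[0] 0x05->0x19 len=6 : 7c 4b 89 19 c1 eb
[1] 0x06->0x16 len=7 : 4b 89 19 c1 eb ae 1f
[2] 0x06->0x16 len=5 : 4b 89 19 c1 eb
[3] 0x00->0x0a len=3 : f7 c4 88
[4] 0x0a->0x0d len=3 : f7 c4 88
query mem[0x1c]=0x1f, mem[0x20]=0x81, mem[0x0d]=0xf7, mem[0x17]=0x89

MEM[0x1c,0x20,0x0d,0x17] = 1f 81 f7 89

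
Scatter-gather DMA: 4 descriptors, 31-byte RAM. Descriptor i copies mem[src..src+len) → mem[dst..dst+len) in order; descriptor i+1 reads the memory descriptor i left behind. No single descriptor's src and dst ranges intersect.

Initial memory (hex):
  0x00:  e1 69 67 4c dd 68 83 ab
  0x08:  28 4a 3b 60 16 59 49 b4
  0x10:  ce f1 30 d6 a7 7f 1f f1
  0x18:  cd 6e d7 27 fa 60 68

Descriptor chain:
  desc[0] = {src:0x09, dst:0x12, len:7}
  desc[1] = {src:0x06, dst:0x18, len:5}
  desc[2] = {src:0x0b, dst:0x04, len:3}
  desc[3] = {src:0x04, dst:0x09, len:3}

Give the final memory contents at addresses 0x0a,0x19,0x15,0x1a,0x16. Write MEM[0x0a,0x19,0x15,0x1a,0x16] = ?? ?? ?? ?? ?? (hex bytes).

D0: mem[0x12..0x18] <- [4a 3b 60 16 59 49 b4]
D1: mem[0x18..0x1c] <- [83 ab 28 4a 3b]
D2: mem[0x04..0x06] <- [60 16 59]
D3: mem[0x09..0x0b] <- [60 16 59]
query mem[0x0a]=0x16, mem[0x19]=0xab, mem[0x15]=0x16, mem[0x1a]=0x28, mem[0x16]=0x59

MEM[0x0a,0x19,0x15,0x1a,0x16] = 16 ab 16 28 59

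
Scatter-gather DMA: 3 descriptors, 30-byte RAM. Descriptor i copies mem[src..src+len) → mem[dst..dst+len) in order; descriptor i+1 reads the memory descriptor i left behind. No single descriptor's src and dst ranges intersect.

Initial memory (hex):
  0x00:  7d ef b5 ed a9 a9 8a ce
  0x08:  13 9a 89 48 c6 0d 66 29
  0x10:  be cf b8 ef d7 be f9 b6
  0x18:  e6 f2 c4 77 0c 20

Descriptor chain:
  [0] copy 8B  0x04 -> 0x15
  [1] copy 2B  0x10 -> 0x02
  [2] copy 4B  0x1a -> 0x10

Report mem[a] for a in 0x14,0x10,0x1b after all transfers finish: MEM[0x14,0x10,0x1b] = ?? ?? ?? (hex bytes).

  after D0: wrote 8B at 0x15 = a9a98ace139a8948
  after D1: wrote 2B at 0x02 = becf
  after D2: wrote 4B at 0x10 = 9a894820
query mem[0x14]=0xd7, mem[0x10]=0x9a, mem[0x1b]=0x89

MEM[0x14,0x10,0x1b] = d7 9a 89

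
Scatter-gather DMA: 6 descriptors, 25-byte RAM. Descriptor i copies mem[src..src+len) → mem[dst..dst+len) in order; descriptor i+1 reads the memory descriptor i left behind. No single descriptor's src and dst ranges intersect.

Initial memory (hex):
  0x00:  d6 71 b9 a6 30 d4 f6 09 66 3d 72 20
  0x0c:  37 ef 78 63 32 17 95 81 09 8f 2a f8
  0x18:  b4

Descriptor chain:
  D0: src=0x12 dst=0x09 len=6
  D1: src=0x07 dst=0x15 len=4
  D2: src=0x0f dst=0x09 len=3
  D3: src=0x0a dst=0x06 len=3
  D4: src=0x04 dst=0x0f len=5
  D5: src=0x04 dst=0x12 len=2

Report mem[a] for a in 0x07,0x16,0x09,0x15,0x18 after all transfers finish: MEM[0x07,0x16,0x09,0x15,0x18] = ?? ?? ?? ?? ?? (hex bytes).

#0 dst[0x09+6] := {0x95,0x81,0x09,0x8f,0x2a,0xf8}
#1 dst[0x15+4] := {0x09,0x66,0x95,0x81}
#2 dst[0x09+3] := {0x63,0x32,0x17}
#3 dst[0x06+3] := {0x32,0x17,0x8f}
#4 dst[0x0f+5] := {0x30,0xd4,0x32,0x17,0x8f}
#5 dst[0x12+2] := {0x30,0xd4}
query mem[0x07]=0x17, mem[0x16]=0x66, mem[0x09]=0x63, mem[0x15]=0x09, mem[0x18]=0x81

MEM[0x07,0x16,0x09,0x15,0x18] = 17 66 63 09 81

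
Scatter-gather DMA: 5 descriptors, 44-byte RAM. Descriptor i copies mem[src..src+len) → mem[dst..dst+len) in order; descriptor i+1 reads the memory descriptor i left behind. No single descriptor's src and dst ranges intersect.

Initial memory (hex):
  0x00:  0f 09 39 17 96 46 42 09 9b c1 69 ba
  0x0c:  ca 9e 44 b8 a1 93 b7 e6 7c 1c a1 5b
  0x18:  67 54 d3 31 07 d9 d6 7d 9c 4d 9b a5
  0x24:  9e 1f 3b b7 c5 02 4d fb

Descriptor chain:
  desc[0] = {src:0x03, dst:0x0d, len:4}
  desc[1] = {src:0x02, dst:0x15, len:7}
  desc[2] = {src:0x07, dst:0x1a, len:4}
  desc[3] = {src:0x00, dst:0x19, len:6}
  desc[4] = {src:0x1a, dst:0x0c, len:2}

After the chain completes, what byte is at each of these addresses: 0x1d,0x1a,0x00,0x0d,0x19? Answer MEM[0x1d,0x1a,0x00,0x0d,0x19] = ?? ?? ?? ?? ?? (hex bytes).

D0: mem[0x0d..0x10] <- [17 96 46 42]
D1: mem[0x15..0x1b] <- [39 17 96 46 42 09 9b]
D2: mem[0x1a..0x1d] <- [09 9b c1 69]
D3: mem[0x19..0x1e] <- [0f 09 39 17 96 46]
D4: mem[0x0c..0x0d] <- [09 39]
query mem[0x1d]=0x96, mem[0x1a]=0x09, mem[0x00]=0x0f, mem[0x0d]=0x39, mem[0x19]=0x0f

MEM[0x1d,0x1a,0x00,0x0d,0x19] = 96 09 0f 39 0f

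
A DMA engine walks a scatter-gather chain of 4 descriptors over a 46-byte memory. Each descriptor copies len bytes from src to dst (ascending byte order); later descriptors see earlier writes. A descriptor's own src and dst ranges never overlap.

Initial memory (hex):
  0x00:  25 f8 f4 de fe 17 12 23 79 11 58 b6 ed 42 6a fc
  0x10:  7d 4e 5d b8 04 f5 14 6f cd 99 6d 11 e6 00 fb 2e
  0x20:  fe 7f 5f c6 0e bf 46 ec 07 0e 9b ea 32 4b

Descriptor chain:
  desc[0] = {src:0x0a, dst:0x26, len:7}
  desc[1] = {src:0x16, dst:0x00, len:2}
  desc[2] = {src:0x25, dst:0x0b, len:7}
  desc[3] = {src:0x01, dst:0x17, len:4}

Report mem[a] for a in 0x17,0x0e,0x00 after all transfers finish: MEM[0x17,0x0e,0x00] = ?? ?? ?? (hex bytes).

#0 dst[0x26+7] := {0x58,0xb6,0xed,0x42,0x6a,0xfc,0x7d}
#1 dst[0x00+2] := {0x14,0x6f}
#2 dst[0x0b+7] := {0xbf,0x58,0xb6,0xed,0x42,0x6a,0xfc}
#3 dst[0x17+4] := {0x6f,0xf4,0xde,0xfe}
query mem[0x17]=0x6f, mem[0x0e]=0xed, mem[0x00]=0x14

MEM[0x17,0x0e,0x00] = 6f ed 14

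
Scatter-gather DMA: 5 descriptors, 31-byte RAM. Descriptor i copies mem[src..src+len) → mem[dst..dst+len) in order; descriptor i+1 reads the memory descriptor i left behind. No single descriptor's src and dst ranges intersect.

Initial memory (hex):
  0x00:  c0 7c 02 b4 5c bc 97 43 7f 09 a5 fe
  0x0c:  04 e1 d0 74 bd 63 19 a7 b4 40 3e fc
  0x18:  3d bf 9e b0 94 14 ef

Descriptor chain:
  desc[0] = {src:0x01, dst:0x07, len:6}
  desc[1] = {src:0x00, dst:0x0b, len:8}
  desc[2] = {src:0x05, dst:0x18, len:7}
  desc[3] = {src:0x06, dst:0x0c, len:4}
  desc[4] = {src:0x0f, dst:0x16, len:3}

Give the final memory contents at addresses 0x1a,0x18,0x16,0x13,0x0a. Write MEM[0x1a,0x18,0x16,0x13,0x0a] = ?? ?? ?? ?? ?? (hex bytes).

D0: mem[0x07..0x0c] <- [7c 02 b4 5c bc 97]
D1: mem[0x0b..0x12] <- [c0 7c 02 b4 5c bc 97 7c]
D2: mem[0x18..0x1e] <- [bc 97 7c 02 b4 5c c0]
D3: mem[0x0c..0x0f] <- [97 7c 02 b4]
D4: mem[0x16..0x18] <- [b4 bc 97]
query mem[0x1a]=0x7c, mem[0x18]=0x97, mem[0x16]=0xb4, mem[0x13]=0xa7, mem[0x0a]=0x5c

MEM[0x1a,0x18,0x16,0x13,0x0a] = 7c 97 b4 a7 5c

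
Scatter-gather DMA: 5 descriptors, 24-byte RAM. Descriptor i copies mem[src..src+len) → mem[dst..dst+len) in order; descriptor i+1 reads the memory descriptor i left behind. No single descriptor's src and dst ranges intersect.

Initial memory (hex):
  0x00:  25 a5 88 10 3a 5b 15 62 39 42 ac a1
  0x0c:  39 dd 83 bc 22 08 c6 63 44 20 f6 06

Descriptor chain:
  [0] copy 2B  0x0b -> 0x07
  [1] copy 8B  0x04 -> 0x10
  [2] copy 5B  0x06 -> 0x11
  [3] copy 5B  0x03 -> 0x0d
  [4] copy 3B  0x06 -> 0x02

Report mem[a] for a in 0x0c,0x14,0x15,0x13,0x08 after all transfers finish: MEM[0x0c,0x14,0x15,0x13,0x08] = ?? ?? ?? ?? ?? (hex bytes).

MEM[0x0c,0x14,0x15,0x13,0x08] = 39 42 ac 39 39

  after D0: wrote 2B at 0x07 = a139
  after D1: wrote 8B at 0x10 = 3a5b15a13942aca1
  after D2: wrote 5B at 0x11 = 15a13942ac
  after D3: wrote 5B at 0x0d = 103a5b15a1
  after D4: wrote 3B at 0x02 = 15a139
query mem[0x0c]=0x39, mem[0x14]=0x42, mem[0x15]=0xac, mem[0x13]=0x39, mem[0x08]=0x39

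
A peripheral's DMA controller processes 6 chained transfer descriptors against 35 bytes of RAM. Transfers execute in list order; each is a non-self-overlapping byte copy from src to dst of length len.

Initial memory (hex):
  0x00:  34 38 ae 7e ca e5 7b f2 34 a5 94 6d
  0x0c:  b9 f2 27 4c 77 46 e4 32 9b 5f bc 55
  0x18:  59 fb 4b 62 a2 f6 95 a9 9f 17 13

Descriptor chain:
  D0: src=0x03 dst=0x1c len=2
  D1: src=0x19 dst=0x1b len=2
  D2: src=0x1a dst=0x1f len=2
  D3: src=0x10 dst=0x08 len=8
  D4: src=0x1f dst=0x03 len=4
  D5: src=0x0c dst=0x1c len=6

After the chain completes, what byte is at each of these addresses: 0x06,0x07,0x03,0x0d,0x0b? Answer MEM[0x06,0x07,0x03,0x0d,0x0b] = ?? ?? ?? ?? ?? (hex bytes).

MEM[0x06,0x07,0x03,0x0d,0x0b] = 13 f2 4b 5f 32

[0] 0x03->0x1c len=2 : 7e ca
[1] 0x19->0x1b len=2 : fb 4b
[2] 0x1a->0x1f len=2 : 4b fb
[3] 0x10->0x08 len=8 : 77 46 e4 32 9b 5f bc 55
[4] 0x1f->0x03 len=4 : 4b fb 17 13
[5] 0x0c->0x1c len=6 : 9b 5f bc 55 77 46
query mem[0x06]=0x13, mem[0x07]=0xf2, mem[0x03]=0x4b, mem[0x0d]=0x5f, mem[0x0b]=0x32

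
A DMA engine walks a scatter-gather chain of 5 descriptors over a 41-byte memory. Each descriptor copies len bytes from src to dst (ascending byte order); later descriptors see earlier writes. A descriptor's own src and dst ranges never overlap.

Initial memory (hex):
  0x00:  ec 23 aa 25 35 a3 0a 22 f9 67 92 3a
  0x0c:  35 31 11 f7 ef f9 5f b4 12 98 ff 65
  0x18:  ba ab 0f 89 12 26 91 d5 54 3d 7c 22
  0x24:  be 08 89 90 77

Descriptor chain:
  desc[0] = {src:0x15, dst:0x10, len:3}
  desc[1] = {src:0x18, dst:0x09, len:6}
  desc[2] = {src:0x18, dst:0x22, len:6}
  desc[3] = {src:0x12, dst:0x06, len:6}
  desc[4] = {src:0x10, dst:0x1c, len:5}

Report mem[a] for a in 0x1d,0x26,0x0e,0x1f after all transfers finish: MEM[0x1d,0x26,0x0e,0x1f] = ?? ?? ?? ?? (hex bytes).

#0 dst[0x10+3] := {0x98,0xff,0x65}
#1 dst[0x09+6] := {0xba,0xab,0x0f,0x89,0x12,0x26}
#2 dst[0x22+6] := {0xba,0xab,0x0f,0x89,0x12,0x26}
#3 dst[0x06+6] := {0x65,0xb4,0x12,0x98,0xff,0x65}
#4 dst[0x1c+5] := {0x98,0xff,0x65,0xb4,0x12}
query mem[0x1d]=0xff, mem[0x26]=0x12, mem[0x0e]=0x26, mem[0x1f]=0xb4

MEM[0x1d,0x26,0x0e,0x1f] = ff 12 26 b4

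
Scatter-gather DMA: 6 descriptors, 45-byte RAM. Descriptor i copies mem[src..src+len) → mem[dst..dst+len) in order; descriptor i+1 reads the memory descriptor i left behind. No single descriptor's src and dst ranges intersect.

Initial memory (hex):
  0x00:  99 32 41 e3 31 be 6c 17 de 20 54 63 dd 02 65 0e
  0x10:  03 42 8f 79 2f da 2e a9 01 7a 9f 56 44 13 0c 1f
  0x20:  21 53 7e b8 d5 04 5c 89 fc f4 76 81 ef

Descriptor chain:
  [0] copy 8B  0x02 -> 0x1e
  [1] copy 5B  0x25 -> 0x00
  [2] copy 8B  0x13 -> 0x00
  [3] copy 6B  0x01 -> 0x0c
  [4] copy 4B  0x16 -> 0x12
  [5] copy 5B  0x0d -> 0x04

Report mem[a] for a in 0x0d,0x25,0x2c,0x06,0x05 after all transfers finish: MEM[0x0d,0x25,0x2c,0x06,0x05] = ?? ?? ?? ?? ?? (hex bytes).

D0: mem[0x1e..0x25] <- [41 e3 31 be 6c 17 de 20]
D1: mem[0x00..0x04] <- [20 5c 89 fc f4]
D2: mem[0x00..0x07] <- [79 2f da 2e a9 01 7a 9f]
D3: mem[0x0c..0x11] <- [2f da 2e a9 01 7a]
D4: mem[0x12..0x15] <- [2e a9 01 7a]
D5: mem[0x04..0x08] <- [da 2e a9 01 7a]
query mem[0x0d]=0xda, mem[0x25]=0x20, mem[0x2c]=0xef, mem[0x06]=0xa9, mem[0x05]=0x2e

MEM[0x0d,0x25,0x2c,0x06,0x05] = da 20 ef a9 2e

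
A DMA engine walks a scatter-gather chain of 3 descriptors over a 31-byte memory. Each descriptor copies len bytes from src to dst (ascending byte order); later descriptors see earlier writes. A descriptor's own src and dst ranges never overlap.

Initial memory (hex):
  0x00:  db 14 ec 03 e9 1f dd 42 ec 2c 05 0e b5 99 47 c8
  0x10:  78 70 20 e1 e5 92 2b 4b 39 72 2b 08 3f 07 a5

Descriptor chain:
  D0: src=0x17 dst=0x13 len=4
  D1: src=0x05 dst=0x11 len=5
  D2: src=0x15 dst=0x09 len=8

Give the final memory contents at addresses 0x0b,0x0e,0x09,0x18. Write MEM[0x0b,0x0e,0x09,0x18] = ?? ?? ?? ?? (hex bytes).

#0 dst[0x13+4] := {0x4b,0x39,0x72,0x2b}
#1 dst[0x11+5] := {0x1f,0xdd,0x42,0xec,0x2c}
#2 dst[0x09+8] := {0x2c,0x2b,0x4b,0x39,0x72,0x2b,0x08,0x3f}
query mem[0x0b]=0x4b, mem[0x0e]=0x2b, mem[0x09]=0x2c, mem[0x18]=0x39

MEM[0x0b,0x0e,0x09,0x18] = 4b 2b 2c 39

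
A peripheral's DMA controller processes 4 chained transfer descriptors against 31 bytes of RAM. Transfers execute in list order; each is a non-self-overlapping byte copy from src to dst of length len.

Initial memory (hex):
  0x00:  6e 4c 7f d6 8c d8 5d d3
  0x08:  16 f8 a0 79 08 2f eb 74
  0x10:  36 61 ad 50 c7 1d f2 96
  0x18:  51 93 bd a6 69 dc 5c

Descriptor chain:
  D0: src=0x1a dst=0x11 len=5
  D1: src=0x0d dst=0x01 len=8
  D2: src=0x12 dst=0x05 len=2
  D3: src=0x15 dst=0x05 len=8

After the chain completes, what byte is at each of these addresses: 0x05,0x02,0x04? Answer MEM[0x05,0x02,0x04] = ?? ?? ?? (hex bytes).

MEM[0x05,0x02,0x04] = 5c eb 36

  after D0: wrote 5B at 0x11 = bda669dc5c
  after D1: wrote 8B at 0x01 = 2feb7436bda669dc
  after D2: wrote 2B at 0x05 = a669
  after D3: wrote 8B at 0x05 = 5cf2965193bda669
query mem[0x05]=0x5c, mem[0x02]=0xeb, mem[0x04]=0x36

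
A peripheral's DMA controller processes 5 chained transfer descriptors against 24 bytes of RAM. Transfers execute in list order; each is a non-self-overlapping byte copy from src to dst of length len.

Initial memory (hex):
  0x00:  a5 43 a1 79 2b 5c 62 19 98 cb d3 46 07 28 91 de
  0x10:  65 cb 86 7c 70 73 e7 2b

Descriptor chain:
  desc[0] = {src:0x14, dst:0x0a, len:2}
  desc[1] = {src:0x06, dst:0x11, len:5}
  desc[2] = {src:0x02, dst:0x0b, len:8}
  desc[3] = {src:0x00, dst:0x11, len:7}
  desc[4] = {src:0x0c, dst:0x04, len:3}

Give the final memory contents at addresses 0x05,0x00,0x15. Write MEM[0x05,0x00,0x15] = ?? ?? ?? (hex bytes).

#0 dst[0x0a+2] := {0x70,0x73}
#1 dst[0x11+5] := {0x62,0x19,0x98,0xcb,0x70}
#2 dst[0x0b+8] := {0xa1,0x79,0x2b,0x5c,0x62,0x19,0x98,0xcb}
#3 dst[0x11+7] := {0xa5,0x43,0xa1,0x79,0x2b,0x5c,0x62}
#4 dst[0x04+3] := {0x79,0x2b,0x5c}
query mem[0x05]=0x2b, mem[0x00]=0xa5, mem[0x15]=0x2b

MEM[0x05,0x00,0x15] = 2b a5 2b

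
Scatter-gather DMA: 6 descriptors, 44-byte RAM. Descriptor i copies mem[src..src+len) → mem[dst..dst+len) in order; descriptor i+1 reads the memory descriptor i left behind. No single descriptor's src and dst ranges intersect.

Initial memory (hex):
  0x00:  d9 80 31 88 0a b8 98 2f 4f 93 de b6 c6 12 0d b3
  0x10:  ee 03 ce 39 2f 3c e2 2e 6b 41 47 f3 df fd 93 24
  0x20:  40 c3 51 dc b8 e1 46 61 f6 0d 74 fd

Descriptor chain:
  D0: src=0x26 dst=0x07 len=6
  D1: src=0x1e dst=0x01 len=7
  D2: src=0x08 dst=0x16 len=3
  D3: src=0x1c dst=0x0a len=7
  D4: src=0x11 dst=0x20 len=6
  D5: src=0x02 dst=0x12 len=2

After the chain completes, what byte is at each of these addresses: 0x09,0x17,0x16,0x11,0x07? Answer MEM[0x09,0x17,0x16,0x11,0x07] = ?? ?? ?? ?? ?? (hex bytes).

MEM[0x09,0x17,0x16,0x11,0x07] = f6 f6 61 03 b8

[0] 0x26->0x07 len=6 : 46 61 f6 0d 74 fd
[1] 0x1e->0x01 len=7 : 93 24 40 c3 51 dc b8
[2] 0x08->0x16 len=3 : 61 f6 0d
[3] 0x1c->0x0a len=7 : df fd 93 24 40 c3 51
[4] 0x11->0x20 len=6 : 03 ce 39 2f 3c 61
[5] 0x02->0x12 len=2 : 24 40
query mem[0x09]=0xf6, mem[0x17]=0xf6, mem[0x16]=0x61, mem[0x11]=0x03, mem[0x07]=0xb8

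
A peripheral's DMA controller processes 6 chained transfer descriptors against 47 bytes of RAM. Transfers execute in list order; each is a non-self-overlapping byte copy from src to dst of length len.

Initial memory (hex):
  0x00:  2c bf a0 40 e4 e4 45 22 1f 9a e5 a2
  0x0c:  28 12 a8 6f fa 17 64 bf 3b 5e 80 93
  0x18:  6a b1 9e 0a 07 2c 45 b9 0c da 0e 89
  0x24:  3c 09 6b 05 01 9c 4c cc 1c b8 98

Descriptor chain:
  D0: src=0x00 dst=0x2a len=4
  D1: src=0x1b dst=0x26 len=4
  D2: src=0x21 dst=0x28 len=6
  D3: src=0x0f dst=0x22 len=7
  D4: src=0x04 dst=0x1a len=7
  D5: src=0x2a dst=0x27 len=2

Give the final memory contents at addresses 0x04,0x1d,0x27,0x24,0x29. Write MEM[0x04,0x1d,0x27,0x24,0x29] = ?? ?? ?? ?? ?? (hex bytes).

  after D0: wrote 4B at 0x2a = 2cbfa040
  after D1: wrote 4B at 0x26 = 0a072c45
  after D2: wrote 6B at 0x28 = da0e893c090a
  after D3: wrote 7B at 0x22 = 6ffa1764bf3b5e
  after D4: wrote 7B at 0x1a = e4e445221f9ae5
  after D5: wrote 2B at 0x27 = 893c
query mem[0x04]=0xe4, mem[0x1d]=0x22, mem[0x27]=0x89, mem[0x24]=0x17, mem[0x29]=0x0e

MEM[0x04,0x1d,0x27,0x24,0x29] = e4 22 89 17 0e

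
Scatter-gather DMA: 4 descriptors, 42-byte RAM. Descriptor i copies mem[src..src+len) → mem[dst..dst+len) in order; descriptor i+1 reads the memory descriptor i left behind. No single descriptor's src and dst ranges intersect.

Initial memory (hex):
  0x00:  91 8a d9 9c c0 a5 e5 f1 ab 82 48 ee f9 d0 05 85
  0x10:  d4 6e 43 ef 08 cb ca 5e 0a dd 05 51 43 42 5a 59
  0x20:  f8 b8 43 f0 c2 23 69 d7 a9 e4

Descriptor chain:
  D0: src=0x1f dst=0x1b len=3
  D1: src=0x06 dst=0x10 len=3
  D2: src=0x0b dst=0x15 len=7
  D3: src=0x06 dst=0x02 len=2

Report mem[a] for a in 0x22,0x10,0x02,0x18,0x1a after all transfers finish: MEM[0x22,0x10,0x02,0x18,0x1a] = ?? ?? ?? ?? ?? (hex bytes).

MEM[0x22,0x10,0x02,0x18,0x1a] = 43 e5 e5 05 e5

#0 dst[0x1b+3] := {0x59,0xf8,0xb8}
#1 dst[0x10+3] := {0xe5,0xf1,0xab}
#2 dst[0x15+7] := {0xee,0xf9,0xd0,0x05,0x85,0xe5,0xf1}
#3 dst[0x02+2] := {0xe5,0xf1}
query mem[0x22]=0x43, mem[0x10]=0xe5, mem[0x02]=0xe5, mem[0x18]=0x05, mem[0x1a]=0xe5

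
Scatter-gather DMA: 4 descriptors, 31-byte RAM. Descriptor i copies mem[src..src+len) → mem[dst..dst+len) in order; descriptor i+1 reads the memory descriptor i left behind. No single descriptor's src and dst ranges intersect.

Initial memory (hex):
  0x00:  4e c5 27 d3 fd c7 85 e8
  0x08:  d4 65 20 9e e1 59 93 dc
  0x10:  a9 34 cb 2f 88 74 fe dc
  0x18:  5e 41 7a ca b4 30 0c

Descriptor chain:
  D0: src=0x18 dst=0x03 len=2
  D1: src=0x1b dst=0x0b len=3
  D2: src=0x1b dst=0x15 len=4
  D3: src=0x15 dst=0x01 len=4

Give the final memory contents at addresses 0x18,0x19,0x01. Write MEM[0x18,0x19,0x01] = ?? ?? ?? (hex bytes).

MEM[0x18,0x19,0x01] = 0c 41 ca

  after D0: wrote 2B at 0x03 = 5e41
  after D1: wrote 3B at 0x0b = cab430
  after D2: wrote 4B at 0x15 = cab4300c
  after D3: wrote 4B at 0x01 = cab4300c
query mem[0x18]=0x0c, mem[0x19]=0x41, mem[0x01]=0xca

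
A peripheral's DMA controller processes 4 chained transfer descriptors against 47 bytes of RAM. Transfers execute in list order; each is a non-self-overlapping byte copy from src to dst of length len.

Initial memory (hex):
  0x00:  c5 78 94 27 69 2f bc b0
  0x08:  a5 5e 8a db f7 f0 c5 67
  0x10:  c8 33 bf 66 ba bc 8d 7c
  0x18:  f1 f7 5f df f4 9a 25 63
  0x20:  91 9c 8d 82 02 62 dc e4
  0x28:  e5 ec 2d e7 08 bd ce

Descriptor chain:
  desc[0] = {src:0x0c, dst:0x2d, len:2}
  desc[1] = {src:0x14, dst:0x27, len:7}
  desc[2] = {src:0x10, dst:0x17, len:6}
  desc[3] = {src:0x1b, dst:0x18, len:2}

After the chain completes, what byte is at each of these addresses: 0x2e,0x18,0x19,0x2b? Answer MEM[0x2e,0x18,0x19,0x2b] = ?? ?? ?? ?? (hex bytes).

D0: mem[0x2d..0x2e] <- [f7 f0]
D1: mem[0x27..0x2d] <- [ba bc 8d 7c f1 f7 5f]
D2: mem[0x17..0x1c] <- [c8 33 bf 66 ba bc]
D3: mem[0x18..0x19] <- [ba bc]
query mem[0x2e]=0xf0, mem[0x18]=0xba, mem[0x19]=0xbc, mem[0x2b]=0xf1

MEM[0x2e,0x18,0x19,0x2b] = f0 ba bc f1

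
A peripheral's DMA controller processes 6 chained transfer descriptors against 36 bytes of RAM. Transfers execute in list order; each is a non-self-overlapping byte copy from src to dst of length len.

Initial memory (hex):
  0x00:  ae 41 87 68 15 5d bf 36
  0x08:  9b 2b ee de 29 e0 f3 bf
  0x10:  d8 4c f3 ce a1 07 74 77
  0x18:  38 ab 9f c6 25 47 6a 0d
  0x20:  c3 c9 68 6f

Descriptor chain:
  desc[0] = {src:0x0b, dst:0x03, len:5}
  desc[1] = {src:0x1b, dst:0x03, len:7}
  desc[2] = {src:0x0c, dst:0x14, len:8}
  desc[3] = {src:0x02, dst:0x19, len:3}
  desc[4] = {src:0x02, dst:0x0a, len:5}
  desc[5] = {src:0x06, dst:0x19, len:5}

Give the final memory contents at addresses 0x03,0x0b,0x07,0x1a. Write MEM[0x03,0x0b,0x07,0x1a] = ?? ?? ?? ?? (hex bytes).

#0 dst[0x03+5] := {0xde,0x29,0xe0,0xf3,0xbf}
#1 dst[0x03+7] := {0xc6,0x25,0x47,0x6a,0x0d,0xc3,0xc9}
#2 dst[0x14+8] := {0x29,0xe0,0xf3,0xbf,0xd8,0x4c,0xf3,0xce}
#3 dst[0x19+3] := {0x87,0xc6,0x25}
#4 dst[0x0a+5] := {0x87,0xc6,0x25,0x47,0x6a}
#5 dst[0x19+5] := {0x6a,0x0d,0xc3,0xc9,0x87}
query mem[0x03]=0xc6, mem[0x0b]=0xc6, mem[0x07]=0x0d, mem[0x1a]=0x0d

MEM[0x03,0x0b,0x07,0x1a] = c6 c6 0d 0d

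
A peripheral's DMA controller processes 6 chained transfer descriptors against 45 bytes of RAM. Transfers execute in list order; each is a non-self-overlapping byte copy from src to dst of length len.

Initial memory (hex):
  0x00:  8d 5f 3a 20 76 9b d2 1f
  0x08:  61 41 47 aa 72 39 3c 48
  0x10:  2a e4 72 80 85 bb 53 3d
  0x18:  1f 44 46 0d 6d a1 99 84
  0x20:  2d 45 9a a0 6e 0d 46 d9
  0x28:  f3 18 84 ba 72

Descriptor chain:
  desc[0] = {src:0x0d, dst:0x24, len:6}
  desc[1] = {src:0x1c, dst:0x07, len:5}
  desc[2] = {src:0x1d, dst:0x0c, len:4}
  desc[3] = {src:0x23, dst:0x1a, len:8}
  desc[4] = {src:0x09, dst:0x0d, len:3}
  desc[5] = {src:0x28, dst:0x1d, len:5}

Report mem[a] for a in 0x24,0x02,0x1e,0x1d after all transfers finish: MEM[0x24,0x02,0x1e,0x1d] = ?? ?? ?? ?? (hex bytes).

MEM[0x24,0x02,0x1e,0x1d] = 39 3a 72 e4

  after D0: wrote 6B at 0x24 = 393c482ae472
  after D1: wrote 5B at 0x07 = 6da199842d
  after D2: wrote 4B at 0x0c = a199842d
  after D3: wrote 8B at 0x1a = a0393c482ae47284
  after D4: wrote 3B at 0x0d = 99842d
  after D5: wrote 5B at 0x1d = e47284ba72
query mem[0x24]=0x39, mem[0x02]=0x3a, mem[0x1e]=0x72, mem[0x1d]=0xe4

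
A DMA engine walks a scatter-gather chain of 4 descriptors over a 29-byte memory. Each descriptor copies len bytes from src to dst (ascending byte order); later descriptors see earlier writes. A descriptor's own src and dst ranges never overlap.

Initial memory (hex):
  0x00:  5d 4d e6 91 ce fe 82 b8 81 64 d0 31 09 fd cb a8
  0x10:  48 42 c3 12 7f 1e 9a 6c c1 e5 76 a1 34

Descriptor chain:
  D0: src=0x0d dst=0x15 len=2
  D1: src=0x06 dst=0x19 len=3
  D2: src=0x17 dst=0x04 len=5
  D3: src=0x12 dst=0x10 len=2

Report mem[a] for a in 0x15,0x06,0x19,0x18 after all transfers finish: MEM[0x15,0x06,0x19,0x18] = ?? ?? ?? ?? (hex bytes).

D0: mem[0x15..0x16] <- [fd cb]
D1: mem[0x19..0x1b] <- [82 b8 81]
D2: mem[0x04..0x08] <- [6c c1 82 b8 81]
D3: mem[0x10..0x11] <- [c3 12]
query mem[0x15]=0xfd, mem[0x06]=0x82, mem[0x19]=0x82, mem[0x18]=0xc1

MEM[0x15,0x06,0x19,0x18] = fd 82 82 c1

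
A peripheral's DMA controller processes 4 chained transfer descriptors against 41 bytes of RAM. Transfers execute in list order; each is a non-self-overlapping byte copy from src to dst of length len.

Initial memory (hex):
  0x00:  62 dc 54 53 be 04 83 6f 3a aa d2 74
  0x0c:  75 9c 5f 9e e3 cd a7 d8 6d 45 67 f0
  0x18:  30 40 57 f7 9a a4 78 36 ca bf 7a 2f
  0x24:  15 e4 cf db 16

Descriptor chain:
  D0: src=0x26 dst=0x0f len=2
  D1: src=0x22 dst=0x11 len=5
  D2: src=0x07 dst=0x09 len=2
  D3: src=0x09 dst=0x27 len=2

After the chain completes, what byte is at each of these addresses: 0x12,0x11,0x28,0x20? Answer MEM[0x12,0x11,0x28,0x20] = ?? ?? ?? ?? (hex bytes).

MEM[0x12,0x11,0x28,0x20] = 2f 7a 3a ca

[0] 0x26->0x0f len=2 : cf db
[1] 0x22->0x11 len=5 : 7a 2f 15 e4 cf
[2] 0x07->0x09 len=2 : 6f 3a
[3] 0x09->0x27 len=2 : 6f 3a
query mem[0x12]=0x2f, mem[0x11]=0x7a, mem[0x28]=0x3a, mem[0x20]=0xca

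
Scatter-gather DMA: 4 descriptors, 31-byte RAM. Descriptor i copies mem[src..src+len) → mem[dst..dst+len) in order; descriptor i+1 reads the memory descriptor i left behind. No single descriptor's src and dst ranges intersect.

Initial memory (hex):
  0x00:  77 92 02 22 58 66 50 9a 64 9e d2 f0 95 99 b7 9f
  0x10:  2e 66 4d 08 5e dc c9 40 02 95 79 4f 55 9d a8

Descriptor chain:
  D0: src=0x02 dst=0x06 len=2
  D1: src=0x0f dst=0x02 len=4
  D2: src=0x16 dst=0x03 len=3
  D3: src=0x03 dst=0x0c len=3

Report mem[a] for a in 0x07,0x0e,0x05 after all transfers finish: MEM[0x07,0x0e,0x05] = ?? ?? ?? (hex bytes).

MEM[0x07,0x0e,0x05] = 22 02 02

D0: mem[0x06..0x07] <- [02 22]
D1: mem[0x02..0x05] <- [9f 2e 66 4d]
D2: mem[0x03..0x05] <- [c9 40 02]
D3: mem[0x0c..0x0e] <- [c9 40 02]
query mem[0x07]=0x22, mem[0x0e]=0x02, mem[0x05]=0x02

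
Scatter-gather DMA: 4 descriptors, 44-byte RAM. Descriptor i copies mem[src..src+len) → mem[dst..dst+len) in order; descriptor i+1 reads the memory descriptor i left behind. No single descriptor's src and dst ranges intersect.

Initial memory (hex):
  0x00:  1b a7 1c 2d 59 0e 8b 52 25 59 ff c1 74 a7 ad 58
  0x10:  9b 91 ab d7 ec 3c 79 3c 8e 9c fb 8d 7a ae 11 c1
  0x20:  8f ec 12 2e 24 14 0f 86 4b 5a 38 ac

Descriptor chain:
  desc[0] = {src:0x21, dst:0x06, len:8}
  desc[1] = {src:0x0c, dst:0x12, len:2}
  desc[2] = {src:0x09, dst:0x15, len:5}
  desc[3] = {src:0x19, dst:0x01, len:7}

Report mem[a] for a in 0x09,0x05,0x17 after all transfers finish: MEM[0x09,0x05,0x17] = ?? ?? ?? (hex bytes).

  after D0: wrote 8B at 0x06 = ec122e24140f864b
  after D1: wrote 2B at 0x12 = 864b
  after D2: wrote 5B at 0x15 = 24140f864b
  after D3: wrote 7B at 0x01 = 4bfb8d7aae11c1
query mem[0x09]=0x24, mem[0x05]=0xae, mem[0x17]=0x0f

MEM[0x09,0x05,0x17] = 24 ae 0f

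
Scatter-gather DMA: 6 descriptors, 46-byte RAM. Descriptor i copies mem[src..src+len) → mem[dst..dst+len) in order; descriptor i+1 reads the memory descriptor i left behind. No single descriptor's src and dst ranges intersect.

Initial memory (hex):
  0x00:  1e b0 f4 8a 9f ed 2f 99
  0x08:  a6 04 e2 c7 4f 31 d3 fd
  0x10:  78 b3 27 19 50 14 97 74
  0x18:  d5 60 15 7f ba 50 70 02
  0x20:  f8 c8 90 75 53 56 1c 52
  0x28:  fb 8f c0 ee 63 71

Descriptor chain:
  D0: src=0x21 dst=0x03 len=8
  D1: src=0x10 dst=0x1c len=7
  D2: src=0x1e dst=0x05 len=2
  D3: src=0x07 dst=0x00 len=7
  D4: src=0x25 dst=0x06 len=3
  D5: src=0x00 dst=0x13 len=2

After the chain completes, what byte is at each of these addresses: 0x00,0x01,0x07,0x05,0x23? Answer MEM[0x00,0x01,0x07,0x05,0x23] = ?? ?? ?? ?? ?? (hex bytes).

  after D0: wrote 8B at 0x03 = c8907553561c52fb
  after D1: wrote 7B at 0x1c = 78b32719501497
  after D2: wrote 2B at 0x05 = 2719
  after D3: wrote 7B at 0x00 = 561c52fbc74f31
  after D4: wrote 3B at 0x06 = 561c52
  after D5: wrote 2B at 0x13 = 561c
query mem[0x00]=0x56, mem[0x01]=0x1c, mem[0x07]=0x1c, mem[0x05]=0x4f, mem[0x23]=0x75

MEM[0x00,0x01,0x07,0x05,0x23] = 56 1c 1c 4f 75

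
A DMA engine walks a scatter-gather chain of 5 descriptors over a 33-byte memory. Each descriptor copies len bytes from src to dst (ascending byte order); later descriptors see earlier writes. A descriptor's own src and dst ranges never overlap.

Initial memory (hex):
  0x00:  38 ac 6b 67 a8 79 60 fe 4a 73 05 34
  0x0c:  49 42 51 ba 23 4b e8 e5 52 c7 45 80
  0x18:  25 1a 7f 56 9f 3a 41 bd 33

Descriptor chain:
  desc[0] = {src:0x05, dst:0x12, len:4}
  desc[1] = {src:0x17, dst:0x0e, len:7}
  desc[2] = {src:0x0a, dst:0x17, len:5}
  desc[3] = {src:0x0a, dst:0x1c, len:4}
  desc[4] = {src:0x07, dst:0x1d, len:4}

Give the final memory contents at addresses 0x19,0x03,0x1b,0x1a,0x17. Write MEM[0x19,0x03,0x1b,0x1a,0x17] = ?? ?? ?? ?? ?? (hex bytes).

#0 dst[0x12+4] := {0x79,0x60,0xfe,0x4a}
#1 dst[0x0e+7] := {0x80,0x25,0x1a,0x7f,0x56,0x9f,0x3a}
#2 dst[0x17+5] := {0x05,0x34,0x49,0x42,0x80}
#3 dst[0x1c+4] := {0x05,0x34,0x49,0x42}
#4 dst[0x1d+4] := {0xfe,0x4a,0x73,0x05}
query mem[0x19]=0x49, mem[0x03]=0x67, mem[0x1b]=0x80, mem[0x1a]=0x42, mem[0x17]=0x05

MEM[0x19,0x03,0x1b,0x1a,0x17] = 49 67 80 42 05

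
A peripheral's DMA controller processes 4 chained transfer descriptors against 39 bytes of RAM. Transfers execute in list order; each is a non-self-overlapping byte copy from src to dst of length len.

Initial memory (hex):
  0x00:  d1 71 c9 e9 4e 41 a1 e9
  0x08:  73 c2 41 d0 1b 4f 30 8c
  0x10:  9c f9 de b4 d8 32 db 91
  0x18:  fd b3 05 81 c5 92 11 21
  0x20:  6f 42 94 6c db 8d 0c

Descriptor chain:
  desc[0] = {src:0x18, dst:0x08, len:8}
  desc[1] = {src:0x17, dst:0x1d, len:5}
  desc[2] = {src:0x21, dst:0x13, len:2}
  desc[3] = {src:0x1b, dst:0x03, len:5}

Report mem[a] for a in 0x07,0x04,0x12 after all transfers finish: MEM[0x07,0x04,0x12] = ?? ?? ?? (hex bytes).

D0: mem[0x08..0x0f] <- [fd b3 05 81 c5 92 11 21]
D1: mem[0x1d..0x21] <- [91 fd b3 05 81]
D2: mem[0x13..0x14] <- [81 94]
D3: mem[0x03..0x07] <- [81 c5 91 fd b3]
query mem[0x07]=0xb3, mem[0x04]=0xc5, mem[0x12]=0xde

MEM[0x07,0x04,0x12] = b3 c5 de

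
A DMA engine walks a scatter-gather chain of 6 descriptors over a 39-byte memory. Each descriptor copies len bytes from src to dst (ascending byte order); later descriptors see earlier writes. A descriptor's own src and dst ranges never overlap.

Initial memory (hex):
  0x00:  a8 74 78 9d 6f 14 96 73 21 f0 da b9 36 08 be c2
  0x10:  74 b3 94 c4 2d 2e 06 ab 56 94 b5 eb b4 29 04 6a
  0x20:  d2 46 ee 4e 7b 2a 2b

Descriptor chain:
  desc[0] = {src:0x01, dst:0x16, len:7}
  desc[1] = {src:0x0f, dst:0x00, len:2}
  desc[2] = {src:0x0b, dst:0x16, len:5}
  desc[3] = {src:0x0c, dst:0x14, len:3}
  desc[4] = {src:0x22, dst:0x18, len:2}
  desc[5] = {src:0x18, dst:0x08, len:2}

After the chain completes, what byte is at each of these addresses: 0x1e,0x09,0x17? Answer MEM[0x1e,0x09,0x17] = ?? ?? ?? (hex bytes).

[0] 0x01->0x16 len=7 : 74 78 9d 6f 14 96 73
[1] 0x0f->0x00 len=2 : c2 74
[2] 0x0b->0x16 len=5 : b9 36 08 be c2
[3] 0x0c->0x14 len=3 : 36 08 be
[4] 0x22->0x18 len=2 : ee 4e
[5] 0x18->0x08 len=2 : ee 4e
query mem[0x1e]=0x04, mem[0x09]=0x4e, mem[0x17]=0x36

MEM[0x1e,0x09,0x17] = 04 4e 36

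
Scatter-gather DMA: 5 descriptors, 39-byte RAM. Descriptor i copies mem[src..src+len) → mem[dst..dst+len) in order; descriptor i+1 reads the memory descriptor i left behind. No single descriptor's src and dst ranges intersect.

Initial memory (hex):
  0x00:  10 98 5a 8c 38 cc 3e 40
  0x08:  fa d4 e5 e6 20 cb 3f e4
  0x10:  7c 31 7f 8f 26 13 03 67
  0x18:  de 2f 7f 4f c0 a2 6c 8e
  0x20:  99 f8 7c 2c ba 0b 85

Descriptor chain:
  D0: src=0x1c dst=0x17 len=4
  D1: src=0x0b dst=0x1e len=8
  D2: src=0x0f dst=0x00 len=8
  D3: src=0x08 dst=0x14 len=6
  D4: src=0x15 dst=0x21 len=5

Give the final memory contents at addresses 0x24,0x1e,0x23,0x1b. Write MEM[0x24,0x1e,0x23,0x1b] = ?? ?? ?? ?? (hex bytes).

MEM[0x24,0x1e,0x23,0x1b] = 20 e6 e6 4f

#0 dst[0x17+4] := {0xc0,0xa2,0x6c,0x8e}
#1 dst[0x1e+8] := {0xe6,0x20,0xcb,0x3f,0xe4,0x7c,0x31,0x7f}
#2 dst[0x00+8] := {0xe4,0x7c,0x31,0x7f,0x8f,0x26,0x13,0x03}
#3 dst[0x14+6] := {0xfa,0xd4,0xe5,0xe6,0x20,0xcb}
#4 dst[0x21+5] := {0xd4,0xe5,0xe6,0x20,0xcb}
query mem[0x24]=0x20, mem[0x1e]=0xe6, mem[0x23]=0xe6, mem[0x1b]=0x4f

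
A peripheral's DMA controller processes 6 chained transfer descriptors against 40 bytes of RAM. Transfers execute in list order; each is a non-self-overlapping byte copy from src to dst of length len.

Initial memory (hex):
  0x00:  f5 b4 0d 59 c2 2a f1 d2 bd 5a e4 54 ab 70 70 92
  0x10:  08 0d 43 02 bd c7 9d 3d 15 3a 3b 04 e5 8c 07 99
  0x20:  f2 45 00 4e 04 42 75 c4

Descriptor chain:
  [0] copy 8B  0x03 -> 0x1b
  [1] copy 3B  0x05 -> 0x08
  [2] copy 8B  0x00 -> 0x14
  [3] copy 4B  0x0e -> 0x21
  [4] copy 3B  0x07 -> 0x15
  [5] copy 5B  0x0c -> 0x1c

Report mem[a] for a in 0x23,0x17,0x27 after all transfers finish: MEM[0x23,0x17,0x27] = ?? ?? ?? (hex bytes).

MEM[0x23,0x17,0x27] = 08 f1 c4

[0] 0x03->0x1b len=8 : 59 c2 2a f1 d2 bd 5a e4
[1] 0x05->0x08 len=3 : 2a f1 d2
[2] 0x00->0x14 len=8 : f5 b4 0d 59 c2 2a f1 d2
[3] 0x0e->0x21 len=4 : 70 92 08 0d
[4] 0x07->0x15 len=3 : d2 2a f1
[5] 0x0c->0x1c len=5 : ab 70 70 92 08
query mem[0x23]=0x08, mem[0x17]=0xf1, mem[0x27]=0xc4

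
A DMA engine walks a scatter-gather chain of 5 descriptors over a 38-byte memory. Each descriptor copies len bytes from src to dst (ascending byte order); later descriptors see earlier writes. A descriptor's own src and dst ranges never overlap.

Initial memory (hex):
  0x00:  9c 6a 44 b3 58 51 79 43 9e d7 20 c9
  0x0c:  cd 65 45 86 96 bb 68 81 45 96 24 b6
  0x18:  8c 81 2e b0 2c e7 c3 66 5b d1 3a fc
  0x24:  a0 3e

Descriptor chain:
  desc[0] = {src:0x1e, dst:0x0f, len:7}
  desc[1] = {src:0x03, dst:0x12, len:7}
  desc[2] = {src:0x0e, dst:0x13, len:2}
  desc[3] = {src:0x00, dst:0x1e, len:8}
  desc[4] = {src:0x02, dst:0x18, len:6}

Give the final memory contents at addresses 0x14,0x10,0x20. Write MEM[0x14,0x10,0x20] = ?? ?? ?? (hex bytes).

D0: mem[0x0f..0x15] <- [c3 66 5b d1 3a fc a0]
D1: mem[0x12..0x18] <- [b3 58 51 79 43 9e d7]
D2: mem[0x13..0x14] <- [45 c3]
D3: mem[0x1e..0x25] <- [9c 6a 44 b3 58 51 79 43]
D4: mem[0x18..0x1d] <- [44 b3 58 51 79 43]
query mem[0x14]=0xc3, mem[0x10]=0x66, mem[0x20]=0x44

MEM[0x14,0x10,0x20] = c3 66 44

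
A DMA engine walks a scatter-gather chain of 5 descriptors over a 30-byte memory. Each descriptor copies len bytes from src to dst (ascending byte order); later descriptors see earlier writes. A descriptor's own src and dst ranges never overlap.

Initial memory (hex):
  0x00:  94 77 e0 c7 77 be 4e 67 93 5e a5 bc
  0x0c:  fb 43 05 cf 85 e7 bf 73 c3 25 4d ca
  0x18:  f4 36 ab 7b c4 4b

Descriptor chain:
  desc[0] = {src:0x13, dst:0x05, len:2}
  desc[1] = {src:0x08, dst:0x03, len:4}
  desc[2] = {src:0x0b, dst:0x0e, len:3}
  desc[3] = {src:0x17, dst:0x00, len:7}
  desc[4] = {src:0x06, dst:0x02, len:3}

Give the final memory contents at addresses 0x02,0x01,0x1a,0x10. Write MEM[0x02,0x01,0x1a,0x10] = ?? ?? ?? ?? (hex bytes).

MEM[0x02,0x01,0x1a,0x10] = 4b f4 ab 43

  after D0: wrote 2B at 0x05 = 73c3
  after D1: wrote 4B at 0x03 = 935ea5bc
  after D2: wrote 3B at 0x0e = bcfb43
  after D3: wrote 7B at 0x00 = caf436ab7bc44b
  after D4: wrote 3B at 0x02 = 4b6793
query mem[0x02]=0x4b, mem[0x01]=0xf4, mem[0x1a]=0xab, mem[0x10]=0x43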